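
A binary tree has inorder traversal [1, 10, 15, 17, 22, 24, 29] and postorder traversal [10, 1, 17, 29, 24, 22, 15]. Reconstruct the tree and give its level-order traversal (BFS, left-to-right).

Inorder:   [1, 10, 15, 17, 22, 24, 29]
Postorder: [10, 1, 17, 29, 24, 22, 15]
Algorithm: postorder visits root last, so walk postorder right-to-left;
each value is the root of the current inorder slice — split it at that
value, recurse on the right subtree first, then the left.
Recursive splits:
  root=15; inorder splits into left=[1, 10], right=[17, 22, 24, 29]
  root=22; inorder splits into left=[17], right=[24, 29]
  root=24; inorder splits into left=[], right=[29]
  root=29; inorder splits into left=[], right=[]
  root=17; inorder splits into left=[], right=[]
  root=1; inorder splits into left=[], right=[10]
  root=10; inorder splits into left=[], right=[]
Reconstructed level-order: [15, 1, 22, 10, 17, 24, 29]


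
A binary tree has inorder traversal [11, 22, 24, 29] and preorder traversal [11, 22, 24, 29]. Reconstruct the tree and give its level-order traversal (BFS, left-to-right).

Inorder:  [11, 22, 24, 29]
Preorder: [11, 22, 24, 29]
Algorithm: preorder visits root first, so consume preorder in order;
for each root, split the current inorder slice at that value into
left-subtree inorder and right-subtree inorder, then recurse.
Recursive splits:
  root=11; inorder splits into left=[], right=[22, 24, 29]
  root=22; inorder splits into left=[], right=[24, 29]
  root=24; inorder splits into left=[], right=[29]
  root=29; inorder splits into left=[], right=[]
Reconstructed level-order: [11, 22, 24, 29]


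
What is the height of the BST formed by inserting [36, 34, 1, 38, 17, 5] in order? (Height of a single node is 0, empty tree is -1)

Insertion order: [36, 34, 1, 38, 17, 5]
Tree (level-order array): [36, 34, 38, 1, None, None, None, None, 17, 5]
Compute height bottom-up (empty subtree = -1):
  height(5) = 1 + max(-1, -1) = 0
  height(17) = 1 + max(0, -1) = 1
  height(1) = 1 + max(-1, 1) = 2
  height(34) = 1 + max(2, -1) = 3
  height(38) = 1 + max(-1, -1) = 0
  height(36) = 1 + max(3, 0) = 4
Height = 4


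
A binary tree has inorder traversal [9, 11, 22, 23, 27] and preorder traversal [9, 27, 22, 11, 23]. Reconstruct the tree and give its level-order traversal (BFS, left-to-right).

Inorder:  [9, 11, 22, 23, 27]
Preorder: [9, 27, 22, 11, 23]
Algorithm: preorder visits root first, so consume preorder in order;
for each root, split the current inorder slice at that value into
left-subtree inorder and right-subtree inorder, then recurse.
Recursive splits:
  root=9; inorder splits into left=[], right=[11, 22, 23, 27]
  root=27; inorder splits into left=[11, 22, 23], right=[]
  root=22; inorder splits into left=[11], right=[23]
  root=11; inorder splits into left=[], right=[]
  root=23; inorder splits into left=[], right=[]
Reconstructed level-order: [9, 27, 22, 11, 23]


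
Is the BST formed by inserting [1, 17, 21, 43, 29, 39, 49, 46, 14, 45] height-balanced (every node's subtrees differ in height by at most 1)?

Tree (level-order array): [1, None, 17, 14, 21, None, None, None, 43, 29, 49, None, 39, 46, None, None, None, 45]
Definition: a tree is height-balanced if, at every node, |h(left) - h(right)| <= 1 (empty subtree has height -1).
Bottom-up per-node check:
  node 14: h_left=-1, h_right=-1, diff=0 [OK], height=0
  node 39: h_left=-1, h_right=-1, diff=0 [OK], height=0
  node 29: h_left=-1, h_right=0, diff=1 [OK], height=1
  node 45: h_left=-1, h_right=-1, diff=0 [OK], height=0
  node 46: h_left=0, h_right=-1, diff=1 [OK], height=1
  node 49: h_left=1, h_right=-1, diff=2 [FAIL (|1--1|=2 > 1)], height=2
  node 43: h_left=1, h_right=2, diff=1 [OK], height=3
  node 21: h_left=-1, h_right=3, diff=4 [FAIL (|-1-3|=4 > 1)], height=4
  node 17: h_left=0, h_right=4, diff=4 [FAIL (|0-4|=4 > 1)], height=5
  node 1: h_left=-1, h_right=5, diff=6 [FAIL (|-1-5|=6 > 1)], height=6
Node 49 violates the condition: |1 - -1| = 2 > 1.
Result: Not balanced


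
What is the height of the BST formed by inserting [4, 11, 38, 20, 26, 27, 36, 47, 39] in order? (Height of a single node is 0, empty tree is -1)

Insertion order: [4, 11, 38, 20, 26, 27, 36, 47, 39]
Tree (level-order array): [4, None, 11, None, 38, 20, 47, None, 26, 39, None, None, 27, None, None, None, 36]
Compute height bottom-up (empty subtree = -1):
  height(36) = 1 + max(-1, -1) = 0
  height(27) = 1 + max(-1, 0) = 1
  height(26) = 1 + max(-1, 1) = 2
  height(20) = 1 + max(-1, 2) = 3
  height(39) = 1 + max(-1, -1) = 0
  height(47) = 1 + max(0, -1) = 1
  height(38) = 1 + max(3, 1) = 4
  height(11) = 1 + max(-1, 4) = 5
  height(4) = 1 + max(-1, 5) = 6
Height = 6


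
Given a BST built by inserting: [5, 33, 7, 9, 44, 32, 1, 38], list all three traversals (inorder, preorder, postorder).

Tree insertion order: [5, 33, 7, 9, 44, 32, 1, 38]
Tree (level-order array): [5, 1, 33, None, None, 7, 44, None, 9, 38, None, None, 32]
Inorder (L, root, R): [1, 5, 7, 9, 32, 33, 38, 44]
Preorder (root, L, R): [5, 1, 33, 7, 9, 32, 44, 38]
Postorder (L, R, root): [1, 32, 9, 7, 38, 44, 33, 5]


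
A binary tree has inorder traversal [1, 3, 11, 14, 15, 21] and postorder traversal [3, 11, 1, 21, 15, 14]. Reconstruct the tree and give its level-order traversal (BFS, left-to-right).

Inorder:   [1, 3, 11, 14, 15, 21]
Postorder: [3, 11, 1, 21, 15, 14]
Algorithm: postorder visits root last, so walk postorder right-to-left;
each value is the root of the current inorder slice — split it at that
value, recurse on the right subtree first, then the left.
Recursive splits:
  root=14; inorder splits into left=[1, 3, 11], right=[15, 21]
  root=15; inorder splits into left=[], right=[21]
  root=21; inorder splits into left=[], right=[]
  root=1; inorder splits into left=[], right=[3, 11]
  root=11; inorder splits into left=[3], right=[]
  root=3; inorder splits into left=[], right=[]
Reconstructed level-order: [14, 1, 15, 11, 21, 3]


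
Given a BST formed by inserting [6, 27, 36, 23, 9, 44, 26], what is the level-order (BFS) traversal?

Tree insertion order: [6, 27, 36, 23, 9, 44, 26]
Tree (level-order array): [6, None, 27, 23, 36, 9, 26, None, 44]
BFS from the root, enqueuing left then right child of each popped node:
  queue [6] -> pop 6, enqueue [27], visited so far: [6]
  queue [27] -> pop 27, enqueue [23, 36], visited so far: [6, 27]
  queue [23, 36] -> pop 23, enqueue [9, 26], visited so far: [6, 27, 23]
  queue [36, 9, 26] -> pop 36, enqueue [44], visited so far: [6, 27, 23, 36]
  queue [9, 26, 44] -> pop 9, enqueue [none], visited so far: [6, 27, 23, 36, 9]
  queue [26, 44] -> pop 26, enqueue [none], visited so far: [6, 27, 23, 36, 9, 26]
  queue [44] -> pop 44, enqueue [none], visited so far: [6, 27, 23, 36, 9, 26, 44]
Result: [6, 27, 23, 36, 9, 26, 44]


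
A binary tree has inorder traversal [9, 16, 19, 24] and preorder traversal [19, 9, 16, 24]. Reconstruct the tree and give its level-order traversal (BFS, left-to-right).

Inorder:  [9, 16, 19, 24]
Preorder: [19, 9, 16, 24]
Algorithm: preorder visits root first, so consume preorder in order;
for each root, split the current inorder slice at that value into
left-subtree inorder and right-subtree inorder, then recurse.
Recursive splits:
  root=19; inorder splits into left=[9, 16], right=[24]
  root=9; inorder splits into left=[], right=[16]
  root=16; inorder splits into left=[], right=[]
  root=24; inorder splits into left=[], right=[]
Reconstructed level-order: [19, 9, 24, 16]


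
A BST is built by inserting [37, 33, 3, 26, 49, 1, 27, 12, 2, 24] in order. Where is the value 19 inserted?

Starting tree (level order): [37, 33, 49, 3, None, None, None, 1, 26, None, 2, 12, 27, None, None, None, 24]
Insertion path: 37 -> 33 -> 3 -> 26 -> 12 -> 24
Result: insert 19 as left child of 24
Final tree (level order): [37, 33, 49, 3, None, None, None, 1, 26, None, 2, 12, 27, None, None, None, 24, None, None, 19]


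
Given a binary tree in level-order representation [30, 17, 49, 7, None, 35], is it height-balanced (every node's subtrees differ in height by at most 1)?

Tree (level-order array): [30, 17, 49, 7, None, 35]
Definition: a tree is height-balanced if, at every node, |h(left) - h(right)| <= 1 (empty subtree has height -1).
Bottom-up per-node check:
  node 7: h_left=-1, h_right=-1, diff=0 [OK], height=0
  node 17: h_left=0, h_right=-1, diff=1 [OK], height=1
  node 35: h_left=-1, h_right=-1, diff=0 [OK], height=0
  node 49: h_left=0, h_right=-1, diff=1 [OK], height=1
  node 30: h_left=1, h_right=1, diff=0 [OK], height=2
All nodes satisfy the balance condition.
Result: Balanced


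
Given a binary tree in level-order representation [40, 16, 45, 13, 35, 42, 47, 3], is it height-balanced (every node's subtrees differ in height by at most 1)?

Tree (level-order array): [40, 16, 45, 13, 35, 42, 47, 3]
Definition: a tree is height-balanced if, at every node, |h(left) - h(right)| <= 1 (empty subtree has height -1).
Bottom-up per-node check:
  node 3: h_left=-1, h_right=-1, diff=0 [OK], height=0
  node 13: h_left=0, h_right=-1, diff=1 [OK], height=1
  node 35: h_left=-1, h_right=-1, diff=0 [OK], height=0
  node 16: h_left=1, h_right=0, diff=1 [OK], height=2
  node 42: h_left=-1, h_right=-1, diff=0 [OK], height=0
  node 47: h_left=-1, h_right=-1, diff=0 [OK], height=0
  node 45: h_left=0, h_right=0, diff=0 [OK], height=1
  node 40: h_left=2, h_right=1, diff=1 [OK], height=3
All nodes satisfy the balance condition.
Result: Balanced


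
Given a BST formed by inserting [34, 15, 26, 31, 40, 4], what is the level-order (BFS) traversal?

Tree insertion order: [34, 15, 26, 31, 40, 4]
Tree (level-order array): [34, 15, 40, 4, 26, None, None, None, None, None, 31]
BFS from the root, enqueuing left then right child of each popped node:
  queue [34] -> pop 34, enqueue [15, 40], visited so far: [34]
  queue [15, 40] -> pop 15, enqueue [4, 26], visited so far: [34, 15]
  queue [40, 4, 26] -> pop 40, enqueue [none], visited so far: [34, 15, 40]
  queue [4, 26] -> pop 4, enqueue [none], visited so far: [34, 15, 40, 4]
  queue [26] -> pop 26, enqueue [31], visited so far: [34, 15, 40, 4, 26]
  queue [31] -> pop 31, enqueue [none], visited so far: [34, 15, 40, 4, 26, 31]
Result: [34, 15, 40, 4, 26, 31]


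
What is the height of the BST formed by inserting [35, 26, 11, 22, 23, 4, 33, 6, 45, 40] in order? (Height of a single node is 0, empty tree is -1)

Insertion order: [35, 26, 11, 22, 23, 4, 33, 6, 45, 40]
Tree (level-order array): [35, 26, 45, 11, 33, 40, None, 4, 22, None, None, None, None, None, 6, None, 23]
Compute height bottom-up (empty subtree = -1):
  height(6) = 1 + max(-1, -1) = 0
  height(4) = 1 + max(-1, 0) = 1
  height(23) = 1 + max(-1, -1) = 0
  height(22) = 1 + max(-1, 0) = 1
  height(11) = 1 + max(1, 1) = 2
  height(33) = 1 + max(-1, -1) = 0
  height(26) = 1 + max(2, 0) = 3
  height(40) = 1 + max(-1, -1) = 0
  height(45) = 1 + max(0, -1) = 1
  height(35) = 1 + max(3, 1) = 4
Height = 4


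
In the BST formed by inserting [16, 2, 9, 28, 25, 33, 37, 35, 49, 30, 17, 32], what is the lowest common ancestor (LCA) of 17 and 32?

Tree insertion order: [16, 2, 9, 28, 25, 33, 37, 35, 49, 30, 17, 32]
Tree (level-order array): [16, 2, 28, None, 9, 25, 33, None, None, 17, None, 30, 37, None, None, None, 32, 35, 49]
In a BST, the LCA of p=17, q=32 is the first node v on the
root-to-leaf path with p <= v <= q (go left if both < v, right if both > v).
Walk from root:
  at 16: both 17 and 32 > 16, go right
  at 28: 17 <= 28 <= 32, this is the LCA
LCA = 28


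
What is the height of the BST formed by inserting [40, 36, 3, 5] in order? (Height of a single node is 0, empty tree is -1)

Insertion order: [40, 36, 3, 5]
Tree (level-order array): [40, 36, None, 3, None, None, 5]
Compute height bottom-up (empty subtree = -1):
  height(5) = 1 + max(-1, -1) = 0
  height(3) = 1 + max(-1, 0) = 1
  height(36) = 1 + max(1, -1) = 2
  height(40) = 1 + max(2, -1) = 3
Height = 3


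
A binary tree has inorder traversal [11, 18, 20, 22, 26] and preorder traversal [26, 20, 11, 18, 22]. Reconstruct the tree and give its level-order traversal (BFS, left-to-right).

Inorder:  [11, 18, 20, 22, 26]
Preorder: [26, 20, 11, 18, 22]
Algorithm: preorder visits root first, so consume preorder in order;
for each root, split the current inorder slice at that value into
left-subtree inorder and right-subtree inorder, then recurse.
Recursive splits:
  root=26; inorder splits into left=[11, 18, 20, 22], right=[]
  root=20; inorder splits into left=[11, 18], right=[22]
  root=11; inorder splits into left=[], right=[18]
  root=18; inorder splits into left=[], right=[]
  root=22; inorder splits into left=[], right=[]
Reconstructed level-order: [26, 20, 11, 22, 18]


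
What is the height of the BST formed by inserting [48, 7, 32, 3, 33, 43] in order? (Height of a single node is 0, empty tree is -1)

Insertion order: [48, 7, 32, 3, 33, 43]
Tree (level-order array): [48, 7, None, 3, 32, None, None, None, 33, None, 43]
Compute height bottom-up (empty subtree = -1):
  height(3) = 1 + max(-1, -1) = 0
  height(43) = 1 + max(-1, -1) = 0
  height(33) = 1 + max(-1, 0) = 1
  height(32) = 1 + max(-1, 1) = 2
  height(7) = 1 + max(0, 2) = 3
  height(48) = 1 + max(3, -1) = 4
Height = 4


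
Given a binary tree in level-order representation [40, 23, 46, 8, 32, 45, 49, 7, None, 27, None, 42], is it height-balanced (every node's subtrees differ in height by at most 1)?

Tree (level-order array): [40, 23, 46, 8, 32, 45, 49, 7, None, 27, None, 42]
Definition: a tree is height-balanced if, at every node, |h(left) - h(right)| <= 1 (empty subtree has height -1).
Bottom-up per-node check:
  node 7: h_left=-1, h_right=-1, diff=0 [OK], height=0
  node 8: h_left=0, h_right=-1, diff=1 [OK], height=1
  node 27: h_left=-1, h_right=-1, diff=0 [OK], height=0
  node 32: h_left=0, h_right=-1, diff=1 [OK], height=1
  node 23: h_left=1, h_right=1, diff=0 [OK], height=2
  node 42: h_left=-1, h_right=-1, diff=0 [OK], height=0
  node 45: h_left=0, h_right=-1, diff=1 [OK], height=1
  node 49: h_left=-1, h_right=-1, diff=0 [OK], height=0
  node 46: h_left=1, h_right=0, diff=1 [OK], height=2
  node 40: h_left=2, h_right=2, diff=0 [OK], height=3
All nodes satisfy the balance condition.
Result: Balanced


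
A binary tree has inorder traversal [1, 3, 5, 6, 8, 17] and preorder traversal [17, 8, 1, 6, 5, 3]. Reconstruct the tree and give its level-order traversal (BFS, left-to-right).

Inorder:  [1, 3, 5, 6, 8, 17]
Preorder: [17, 8, 1, 6, 5, 3]
Algorithm: preorder visits root first, so consume preorder in order;
for each root, split the current inorder slice at that value into
left-subtree inorder and right-subtree inorder, then recurse.
Recursive splits:
  root=17; inorder splits into left=[1, 3, 5, 6, 8], right=[]
  root=8; inorder splits into left=[1, 3, 5, 6], right=[]
  root=1; inorder splits into left=[], right=[3, 5, 6]
  root=6; inorder splits into left=[3, 5], right=[]
  root=5; inorder splits into left=[3], right=[]
  root=3; inorder splits into left=[], right=[]
Reconstructed level-order: [17, 8, 1, 6, 5, 3]


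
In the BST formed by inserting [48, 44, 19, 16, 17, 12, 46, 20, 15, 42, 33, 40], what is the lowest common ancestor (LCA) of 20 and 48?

Tree insertion order: [48, 44, 19, 16, 17, 12, 46, 20, 15, 42, 33, 40]
Tree (level-order array): [48, 44, None, 19, 46, 16, 20, None, None, 12, 17, None, 42, None, 15, None, None, 33, None, None, None, None, 40]
In a BST, the LCA of p=20, q=48 is the first node v on the
root-to-leaf path with p <= v <= q (go left if both < v, right if both > v).
Walk from root:
  at 48: 20 <= 48 <= 48, this is the LCA
LCA = 48


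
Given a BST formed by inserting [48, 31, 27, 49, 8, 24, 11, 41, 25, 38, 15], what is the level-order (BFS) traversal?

Tree insertion order: [48, 31, 27, 49, 8, 24, 11, 41, 25, 38, 15]
Tree (level-order array): [48, 31, 49, 27, 41, None, None, 8, None, 38, None, None, 24, None, None, 11, 25, None, 15]
BFS from the root, enqueuing left then right child of each popped node:
  queue [48] -> pop 48, enqueue [31, 49], visited so far: [48]
  queue [31, 49] -> pop 31, enqueue [27, 41], visited so far: [48, 31]
  queue [49, 27, 41] -> pop 49, enqueue [none], visited so far: [48, 31, 49]
  queue [27, 41] -> pop 27, enqueue [8], visited so far: [48, 31, 49, 27]
  queue [41, 8] -> pop 41, enqueue [38], visited so far: [48, 31, 49, 27, 41]
  queue [8, 38] -> pop 8, enqueue [24], visited so far: [48, 31, 49, 27, 41, 8]
  queue [38, 24] -> pop 38, enqueue [none], visited so far: [48, 31, 49, 27, 41, 8, 38]
  queue [24] -> pop 24, enqueue [11, 25], visited so far: [48, 31, 49, 27, 41, 8, 38, 24]
  queue [11, 25] -> pop 11, enqueue [15], visited so far: [48, 31, 49, 27, 41, 8, 38, 24, 11]
  queue [25, 15] -> pop 25, enqueue [none], visited so far: [48, 31, 49, 27, 41, 8, 38, 24, 11, 25]
  queue [15] -> pop 15, enqueue [none], visited so far: [48, 31, 49, 27, 41, 8, 38, 24, 11, 25, 15]
Result: [48, 31, 49, 27, 41, 8, 38, 24, 11, 25, 15]


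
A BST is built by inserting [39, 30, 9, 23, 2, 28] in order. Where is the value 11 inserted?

Starting tree (level order): [39, 30, None, 9, None, 2, 23, None, None, None, 28]
Insertion path: 39 -> 30 -> 9 -> 23
Result: insert 11 as left child of 23
Final tree (level order): [39, 30, None, 9, None, 2, 23, None, None, 11, 28]


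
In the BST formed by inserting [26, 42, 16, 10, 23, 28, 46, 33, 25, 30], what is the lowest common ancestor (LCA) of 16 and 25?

Tree insertion order: [26, 42, 16, 10, 23, 28, 46, 33, 25, 30]
Tree (level-order array): [26, 16, 42, 10, 23, 28, 46, None, None, None, 25, None, 33, None, None, None, None, 30]
In a BST, the LCA of p=16, q=25 is the first node v on the
root-to-leaf path with p <= v <= q (go left if both < v, right if both > v).
Walk from root:
  at 26: both 16 and 25 < 26, go left
  at 16: 16 <= 16 <= 25, this is the LCA
LCA = 16


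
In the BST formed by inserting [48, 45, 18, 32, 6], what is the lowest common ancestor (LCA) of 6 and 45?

Tree insertion order: [48, 45, 18, 32, 6]
Tree (level-order array): [48, 45, None, 18, None, 6, 32]
In a BST, the LCA of p=6, q=45 is the first node v on the
root-to-leaf path with p <= v <= q (go left if both < v, right if both > v).
Walk from root:
  at 48: both 6 and 45 < 48, go left
  at 45: 6 <= 45 <= 45, this is the LCA
LCA = 45


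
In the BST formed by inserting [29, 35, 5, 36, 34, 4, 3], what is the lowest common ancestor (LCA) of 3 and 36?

Tree insertion order: [29, 35, 5, 36, 34, 4, 3]
Tree (level-order array): [29, 5, 35, 4, None, 34, 36, 3]
In a BST, the LCA of p=3, q=36 is the first node v on the
root-to-leaf path with p <= v <= q (go left if both < v, right if both > v).
Walk from root:
  at 29: 3 <= 29 <= 36, this is the LCA
LCA = 29


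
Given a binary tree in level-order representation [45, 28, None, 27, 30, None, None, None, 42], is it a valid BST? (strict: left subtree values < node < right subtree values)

Level-order array: [45, 28, None, 27, 30, None, None, None, 42]
Validate using subtree bounds (lo, hi): at each node, require lo < value < hi,
then recurse left with hi=value and right with lo=value.
Preorder trace (stopping at first violation):
  at node 45 with bounds (-inf, +inf): OK
  at node 28 with bounds (-inf, 45): OK
  at node 27 with bounds (-inf, 28): OK
  at node 30 with bounds (28, 45): OK
  at node 42 with bounds (30, 45): OK
No violation found at any node.
Result: Valid BST


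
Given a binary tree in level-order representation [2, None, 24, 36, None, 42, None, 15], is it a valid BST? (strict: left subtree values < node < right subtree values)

Level-order array: [2, None, 24, 36, None, 42, None, 15]
Validate using subtree bounds (lo, hi): at each node, require lo < value < hi,
then recurse left with hi=value and right with lo=value.
Preorder trace (stopping at first violation):
  at node 2 with bounds (-inf, +inf): OK
  at node 24 with bounds (2, +inf): OK
  at node 36 with bounds (2, 24): VIOLATION
Node 36 violates its bound: not (2 < 36 < 24).
Result: Not a valid BST


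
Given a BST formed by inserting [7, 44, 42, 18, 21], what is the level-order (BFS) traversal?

Tree insertion order: [7, 44, 42, 18, 21]
Tree (level-order array): [7, None, 44, 42, None, 18, None, None, 21]
BFS from the root, enqueuing left then right child of each popped node:
  queue [7] -> pop 7, enqueue [44], visited so far: [7]
  queue [44] -> pop 44, enqueue [42], visited so far: [7, 44]
  queue [42] -> pop 42, enqueue [18], visited so far: [7, 44, 42]
  queue [18] -> pop 18, enqueue [21], visited so far: [7, 44, 42, 18]
  queue [21] -> pop 21, enqueue [none], visited so far: [7, 44, 42, 18, 21]
Result: [7, 44, 42, 18, 21]


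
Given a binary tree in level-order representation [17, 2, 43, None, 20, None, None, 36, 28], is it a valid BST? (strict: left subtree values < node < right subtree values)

Level-order array: [17, 2, 43, None, 20, None, None, 36, 28]
Validate using subtree bounds (lo, hi): at each node, require lo < value < hi,
then recurse left with hi=value and right with lo=value.
Preorder trace (stopping at first violation):
  at node 17 with bounds (-inf, +inf): OK
  at node 2 with bounds (-inf, 17): OK
  at node 20 with bounds (2, 17): VIOLATION
Node 20 violates its bound: not (2 < 20 < 17).
Result: Not a valid BST


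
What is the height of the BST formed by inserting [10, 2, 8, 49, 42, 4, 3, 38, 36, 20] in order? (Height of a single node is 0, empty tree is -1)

Insertion order: [10, 2, 8, 49, 42, 4, 3, 38, 36, 20]
Tree (level-order array): [10, 2, 49, None, 8, 42, None, 4, None, 38, None, 3, None, 36, None, None, None, 20]
Compute height bottom-up (empty subtree = -1):
  height(3) = 1 + max(-1, -1) = 0
  height(4) = 1 + max(0, -1) = 1
  height(8) = 1 + max(1, -1) = 2
  height(2) = 1 + max(-1, 2) = 3
  height(20) = 1 + max(-1, -1) = 0
  height(36) = 1 + max(0, -1) = 1
  height(38) = 1 + max(1, -1) = 2
  height(42) = 1 + max(2, -1) = 3
  height(49) = 1 + max(3, -1) = 4
  height(10) = 1 + max(3, 4) = 5
Height = 5


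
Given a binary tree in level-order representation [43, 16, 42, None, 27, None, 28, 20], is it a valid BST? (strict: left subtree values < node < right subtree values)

Level-order array: [43, 16, 42, None, 27, None, 28, 20]
Validate using subtree bounds (lo, hi): at each node, require lo < value < hi,
then recurse left with hi=value and right with lo=value.
Preorder trace (stopping at first violation):
  at node 43 with bounds (-inf, +inf): OK
  at node 16 with bounds (-inf, 43): OK
  at node 27 with bounds (16, 43): OK
  at node 20 with bounds (16, 27): OK
  at node 42 with bounds (43, +inf): VIOLATION
Node 42 violates its bound: not (43 < 42 < +inf).
Result: Not a valid BST


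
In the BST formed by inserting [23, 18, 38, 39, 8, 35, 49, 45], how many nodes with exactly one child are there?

Tree built from: [23, 18, 38, 39, 8, 35, 49, 45]
Tree (level-order array): [23, 18, 38, 8, None, 35, 39, None, None, None, None, None, 49, 45]
Rule: These are nodes with exactly 1 non-null child.
Per-node child counts:
  node 23: 2 child(ren)
  node 18: 1 child(ren)
  node 8: 0 child(ren)
  node 38: 2 child(ren)
  node 35: 0 child(ren)
  node 39: 1 child(ren)
  node 49: 1 child(ren)
  node 45: 0 child(ren)
Matching nodes: [18, 39, 49]
Count of nodes with exactly one child: 3


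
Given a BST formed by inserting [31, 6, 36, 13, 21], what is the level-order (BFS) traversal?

Tree insertion order: [31, 6, 36, 13, 21]
Tree (level-order array): [31, 6, 36, None, 13, None, None, None, 21]
BFS from the root, enqueuing left then right child of each popped node:
  queue [31] -> pop 31, enqueue [6, 36], visited so far: [31]
  queue [6, 36] -> pop 6, enqueue [13], visited so far: [31, 6]
  queue [36, 13] -> pop 36, enqueue [none], visited so far: [31, 6, 36]
  queue [13] -> pop 13, enqueue [21], visited so far: [31, 6, 36, 13]
  queue [21] -> pop 21, enqueue [none], visited so far: [31, 6, 36, 13, 21]
Result: [31, 6, 36, 13, 21]


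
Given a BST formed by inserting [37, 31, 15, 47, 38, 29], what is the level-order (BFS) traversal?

Tree insertion order: [37, 31, 15, 47, 38, 29]
Tree (level-order array): [37, 31, 47, 15, None, 38, None, None, 29]
BFS from the root, enqueuing left then right child of each popped node:
  queue [37] -> pop 37, enqueue [31, 47], visited so far: [37]
  queue [31, 47] -> pop 31, enqueue [15], visited so far: [37, 31]
  queue [47, 15] -> pop 47, enqueue [38], visited so far: [37, 31, 47]
  queue [15, 38] -> pop 15, enqueue [29], visited so far: [37, 31, 47, 15]
  queue [38, 29] -> pop 38, enqueue [none], visited so far: [37, 31, 47, 15, 38]
  queue [29] -> pop 29, enqueue [none], visited so far: [37, 31, 47, 15, 38, 29]
Result: [37, 31, 47, 15, 38, 29]


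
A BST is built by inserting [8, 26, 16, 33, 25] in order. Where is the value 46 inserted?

Starting tree (level order): [8, None, 26, 16, 33, None, 25]
Insertion path: 8 -> 26 -> 33
Result: insert 46 as right child of 33
Final tree (level order): [8, None, 26, 16, 33, None, 25, None, 46]


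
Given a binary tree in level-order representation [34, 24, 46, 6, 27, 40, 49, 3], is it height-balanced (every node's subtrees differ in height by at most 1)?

Tree (level-order array): [34, 24, 46, 6, 27, 40, 49, 3]
Definition: a tree is height-balanced if, at every node, |h(left) - h(right)| <= 1 (empty subtree has height -1).
Bottom-up per-node check:
  node 3: h_left=-1, h_right=-1, diff=0 [OK], height=0
  node 6: h_left=0, h_right=-1, diff=1 [OK], height=1
  node 27: h_left=-1, h_right=-1, diff=0 [OK], height=0
  node 24: h_left=1, h_right=0, diff=1 [OK], height=2
  node 40: h_left=-1, h_right=-1, diff=0 [OK], height=0
  node 49: h_left=-1, h_right=-1, diff=0 [OK], height=0
  node 46: h_left=0, h_right=0, diff=0 [OK], height=1
  node 34: h_left=2, h_right=1, diff=1 [OK], height=3
All nodes satisfy the balance condition.
Result: Balanced


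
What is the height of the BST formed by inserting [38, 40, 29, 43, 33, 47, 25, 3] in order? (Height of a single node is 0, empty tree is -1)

Insertion order: [38, 40, 29, 43, 33, 47, 25, 3]
Tree (level-order array): [38, 29, 40, 25, 33, None, 43, 3, None, None, None, None, 47]
Compute height bottom-up (empty subtree = -1):
  height(3) = 1 + max(-1, -1) = 0
  height(25) = 1 + max(0, -1) = 1
  height(33) = 1 + max(-1, -1) = 0
  height(29) = 1 + max(1, 0) = 2
  height(47) = 1 + max(-1, -1) = 0
  height(43) = 1 + max(-1, 0) = 1
  height(40) = 1 + max(-1, 1) = 2
  height(38) = 1 + max(2, 2) = 3
Height = 3


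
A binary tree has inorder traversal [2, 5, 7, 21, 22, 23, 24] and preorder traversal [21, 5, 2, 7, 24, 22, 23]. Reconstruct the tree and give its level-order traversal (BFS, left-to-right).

Inorder:  [2, 5, 7, 21, 22, 23, 24]
Preorder: [21, 5, 2, 7, 24, 22, 23]
Algorithm: preorder visits root first, so consume preorder in order;
for each root, split the current inorder slice at that value into
left-subtree inorder and right-subtree inorder, then recurse.
Recursive splits:
  root=21; inorder splits into left=[2, 5, 7], right=[22, 23, 24]
  root=5; inorder splits into left=[2], right=[7]
  root=2; inorder splits into left=[], right=[]
  root=7; inorder splits into left=[], right=[]
  root=24; inorder splits into left=[22, 23], right=[]
  root=22; inorder splits into left=[], right=[23]
  root=23; inorder splits into left=[], right=[]
Reconstructed level-order: [21, 5, 24, 2, 7, 22, 23]


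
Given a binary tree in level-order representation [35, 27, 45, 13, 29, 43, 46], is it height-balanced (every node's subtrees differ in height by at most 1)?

Tree (level-order array): [35, 27, 45, 13, 29, 43, 46]
Definition: a tree is height-balanced if, at every node, |h(left) - h(right)| <= 1 (empty subtree has height -1).
Bottom-up per-node check:
  node 13: h_left=-1, h_right=-1, diff=0 [OK], height=0
  node 29: h_left=-1, h_right=-1, diff=0 [OK], height=0
  node 27: h_left=0, h_right=0, diff=0 [OK], height=1
  node 43: h_left=-1, h_right=-1, diff=0 [OK], height=0
  node 46: h_left=-1, h_right=-1, diff=0 [OK], height=0
  node 45: h_left=0, h_right=0, diff=0 [OK], height=1
  node 35: h_left=1, h_right=1, diff=0 [OK], height=2
All nodes satisfy the balance condition.
Result: Balanced


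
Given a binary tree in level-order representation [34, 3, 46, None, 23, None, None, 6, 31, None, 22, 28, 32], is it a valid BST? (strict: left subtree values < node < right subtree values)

Level-order array: [34, 3, 46, None, 23, None, None, 6, 31, None, 22, 28, 32]
Validate using subtree bounds (lo, hi): at each node, require lo < value < hi,
then recurse left with hi=value and right with lo=value.
Preorder trace (stopping at first violation):
  at node 34 with bounds (-inf, +inf): OK
  at node 3 with bounds (-inf, 34): OK
  at node 23 with bounds (3, 34): OK
  at node 6 with bounds (3, 23): OK
  at node 22 with bounds (6, 23): OK
  at node 31 with bounds (23, 34): OK
  at node 28 with bounds (23, 31): OK
  at node 32 with bounds (31, 34): OK
  at node 46 with bounds (34, +inf): OK
No violation found at any node.
Result: Valid BST


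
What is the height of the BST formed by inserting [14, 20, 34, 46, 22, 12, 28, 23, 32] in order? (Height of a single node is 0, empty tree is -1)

Insertion order: [14, 20, 34, 46, 22, 12, 28, 23, 32]
Tree (level-order array): [14, 12, 20, None, None, None, 34, 22, 46, None, 28, None, None, 23, 32]
Compute height bottom-up (empty subtree = -1):
  height(12) = 1 + max(-1, -1) = 0
  height(23) = 1 + max(-1, -1) = 0
  height(32) = 1 + max(-1, -1) = 0
  height(28) = 1 + max(0, 0) = 1
  height(22) = 1 + max(-1, 1) = 2
  height(46) = 1 + max(-1, -1) = 0
  height(34) = 1 + max(2, 0) = 3
  height(20) = 1 + max(-1, 3) = 4
  height(14) = 1 + max(0, 4) = 5
Height = 5


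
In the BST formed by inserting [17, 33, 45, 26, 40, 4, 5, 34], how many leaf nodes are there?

Tree built from: [17, 33, 45, 26, 40, 4, 5, 34]
Tree (level-order array): [17, 4, 33, None, 5, 26, 45, None, None, None, None, 40, None, 34]
Rule: A leaf has 0 children.
Per-node child counts:
  node 17: 2 child(ren)
  node 4: 1 child(ren)
  node 5: 0 child(ren)
  node 33: 2 child(ren)
  node 26: 0 child(ren)
  node 45: 1 child(ren)
  node 40: 1 child(ren)
  node 34: 0 child(ren)
Matching nodes: [5, 26, 34]
Count of leaf nodes: 3


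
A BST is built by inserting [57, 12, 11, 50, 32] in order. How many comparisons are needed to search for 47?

Search path for 47: 57 -> 12 -> 50 -> 32
Found: False
Comparisons: 4


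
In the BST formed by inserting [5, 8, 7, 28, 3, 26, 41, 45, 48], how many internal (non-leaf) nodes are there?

Tree built from: [5, 8, 7, 28, 3, 26, 41, 45, 48]
Tree (level-order array): [5, 3, 8, None, None, 7, 28, None, None, 26, 41, None, None, None, 45, None, 48]
Rule: An internal node has at least one child.
Per-node child counts:
  node 5: 2 child(ren)
  node 3: 0 child(ren)
  node 8: 2 child(ren)
  node 7: 0 child(ren)
  node 28: 2 child(ren)
  node 26: 0 child(ren)
  node 41: 1 child(ren)
  node 45: 1 child(ren)
  node 48: 0 child(ren)
Matching nodes: [5, 8, 28, 41, 45]
Count of internal (non-leaf) nodes: 5


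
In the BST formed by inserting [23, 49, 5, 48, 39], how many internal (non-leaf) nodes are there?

Tree built from: [23, 49, 5, 48, 39]
Tree (level-order array): [23, 5, 49, None, None, 48, None, 39]
Rule: An internal node has at least one child.
Per-node child counts:
  node 23: 2 child(ren)
  node 5: 0 child(ren)
  node 49: 1 child(ren)
  node 48: 1 child(ren)
  node 39: 0 child(ren)
Matching nodes: [23, 49, 48]
Count of internal (non-leaf) nodes: 3


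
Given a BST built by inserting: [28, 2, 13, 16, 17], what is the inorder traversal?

Tree insertion order: [28, 2, 13, 16, 17]
Tree (level-order array): [28, 2, None, None, 13, None, 16, None, 17]
Inorder traversal: [2, 13, 16, 17, 28]


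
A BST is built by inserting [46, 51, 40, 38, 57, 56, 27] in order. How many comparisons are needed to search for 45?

Search path for 45: 46 -> 40
Found: False
Comparisons: 2


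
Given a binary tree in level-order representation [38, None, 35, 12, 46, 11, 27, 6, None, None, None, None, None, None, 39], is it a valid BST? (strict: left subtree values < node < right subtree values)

Level-order array: [38, None, 35, 12, 46, 11, 27, 6, None, None, None, None, None, None, 39]
Validate using subtree bounds (lo, hi): at each node, require lo < value < hi,
then recurse left with hi=value and right with lo=value.
Preorder trace (stopping at first violation):
  at node 38 with bounds (-inf, +inf): OK
  at node 35 with bounds (38, +inf): VIOLATION
Node 35 violates its bound: not (38 < 35 < +inf).
Result: Not a valid BST


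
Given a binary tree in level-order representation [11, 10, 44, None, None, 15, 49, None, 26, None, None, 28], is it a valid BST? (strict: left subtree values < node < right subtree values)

Level-order array: [11, 10, 44, None, None, 15, 49, None, 26, None, None, 28]
Validate using subtree bounds (lo, hi): at each node, require lo < value < hi,
then recurse left with hi=value and right with lo=value.
Preorder trace (stopping at first violation):
  at node 11 with bounds (-inf, +inf): OK
  at node 10 with bounds (-inf, 11): OK
  at node 44 with bounds (11, +inf): OK
  at node 15 with bounds (11, 44): OK
  at node 26 with bounds (15, 44): OK
  at node 28 with bounds (15, 26): VIOLATION
Node 28 violates its bound: not (15 < 28 < 26).
Result: Not a valid BST


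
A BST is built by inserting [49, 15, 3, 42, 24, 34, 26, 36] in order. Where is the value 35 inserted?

Starting tree (level order): [49, 15, None, 3, 42, None, None, 24, None, None, 34, 26, 36]
Insertion path: 49 -> 15 -> 42 -> 24 -> 34 -> 36
Result: insert 35 as left child of 36
Final tree (level order): [49, 15, None, 3, 42, None, None, 24, None, None, 34, 26, 36, None, None, 35]


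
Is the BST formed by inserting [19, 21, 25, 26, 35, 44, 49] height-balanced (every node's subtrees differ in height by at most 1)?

Tree (level-order array): [19, None, 21, None, 25, None, 26, None, 35, None, 44, None, 49]
Definition: a tree is height-balanced if, at every node, |h(left) - h(right)| <= 1 (empty subtree has height -1).
Bottom-up per-node check:
  node 49: h_left=-1, h_right=-1, diff=0 [OK], height=0
  node 44: h_left=-1, h_right=0, diff=1 [OK], height=1
  node 35: h_left=-1, h_right=1, diff=2 [FAIL (|-1-1|=2 > 1)], height=2
  node 26: h_left=-1, h_right=2, diff=3 [FAIL (|-1-2|=3 > 1)], height=3
  node 25: h_left=-1, h_right=3, diff=4 [FAIL (|-1-3|=4 > 1)], height=4
  node 21: h_left=-1, h_right=4, diff=5 [FAIL (|-1-4|=5 > 1)], height=5
  node 19: h_left=-1, h_right=5, diff=6 [FAIL (|-1-5|=6 > 1)], height=6
Node 35 violates the condition: |-1 - 1| = 2 > 1.
Result: Not balanced


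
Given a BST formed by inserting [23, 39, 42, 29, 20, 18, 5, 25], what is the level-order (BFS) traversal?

Tree insertion order: [23, 39, 42, 29, 20, 18, 5, 25]
Tree (level-order array): [23, 20, 39, 18, None, 29, 42, 5, None, 25]
BFS from the root, enqueuing left then right child of each popped node:
  queue [23] -> pop 23, enqueue [20, 39], visited so far: [23]
  queue [20, 39] -> pop 20, enqueue [18], visited so far: [23, 20]
  queue [39, 18] -> pop 39, enqueue [29, 42], visited so far: [23, 20, 39]
  queue [18, 29, 42] -> pop 18, enqueue [5], visited so far: [23, 20, 39, 18]
  queue [29, 42, 5] -> pop 29, enqueue [25], visited so far: [23, 20, 39, 18, 29]
  queue [42, 5, 25] -> pop 42, enqueue [none], visited so far: [23, 20, 39, 18, 29, 42]
  queue [5, 25] -> pop 5, enqueue [none], visited so far: [23, 20, 39, 18, 29, 42, 5]
  queue [25] -> pop 25, enqueue [none], visited so far: [23, 20, 39, 18, 29, 42, 5, 25]
Result: [23, 20, 39, 18, 29, 42, 5, 25]


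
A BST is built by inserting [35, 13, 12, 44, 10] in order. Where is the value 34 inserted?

Starting tree (level order): [35, 13, 44, 12, None, None, None, 10]
Insertion path: 35 -> 13
Result: insert 34 as right child of 13
Final tree (level order): [35, 13, 44, 12, 34, None, None, 10]


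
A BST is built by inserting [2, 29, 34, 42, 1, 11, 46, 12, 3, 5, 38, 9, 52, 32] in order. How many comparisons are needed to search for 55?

Search path for 55: 2 -> 29 -> 34 -> 42 -> 46 -> 52
Found: False
Comparisons: 6


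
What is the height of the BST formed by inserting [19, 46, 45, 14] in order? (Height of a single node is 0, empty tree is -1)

Insertion order: [19, 46, 45, 14]
Tree (level-order array): [19, 14, 46, None, None, 45]
Compute height bottom-up (empty subtree = -1):
  height(14) = 1 + max(-1, -1) = 0
  height(45) = 1 + max(-1, -1) = 0
  height(46) = 1 + max(0, -1) = 1
  height(19) = 1 + max(0, 1) = 2
Height = 2


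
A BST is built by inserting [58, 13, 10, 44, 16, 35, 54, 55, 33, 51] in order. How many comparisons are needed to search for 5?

Search path for 5: 58 -> 13 -> 10
Found: False
Comparisons: 3


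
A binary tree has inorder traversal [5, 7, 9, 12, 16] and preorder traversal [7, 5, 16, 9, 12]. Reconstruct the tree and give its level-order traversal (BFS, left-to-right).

Inorder:  [5, 7, 9, 12, 16]
Preorder: [7, 5, 16, 9, 12]
Algorithm: preorder visits root first, so consume preorder in order;
for each root, split the current inorder slice at that value into
left-subtree inorder and right-subtree inorder, then recurse.
Recursive splits:
  root=7; inorder splits into left=[5], right=[9, 12, 16]
  root=5; inorder splits into left=[], right=[]
  root=16; inorder splits into left=[9, 12], right=[]
  root=9; inorder splits into left=[], right=[12]
  root=12; inorder splits into left=[], right=[]
Reconstructed level-order: [7, 5, 16, 9, 12]


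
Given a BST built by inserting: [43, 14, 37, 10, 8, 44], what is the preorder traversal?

Tree insertion order: [43, 14, 37, 10, 8, 44]
Tree (level-order array): [43, 14, 44, 10, 37, None, None, 8]
Preorder traversal: [43, 14, 10, 8, 37, 44]


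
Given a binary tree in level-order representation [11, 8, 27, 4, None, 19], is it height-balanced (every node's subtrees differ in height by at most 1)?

Tree (level-order array): [11, 8, 27, 4, None, 19]
Definition: a tree is height-balanced if, at every node, |h(left) - h(right)| <= 1 (empty subtree has height -1).
Bottom-up per-node check:
  node 4: h_left=-1, h_right=-1, diff=0 [OK], height=0
  node 8: h_left=0, h_right=-1, diff=1 [OK], height=1
  node 19: h_left=-1, h_right=-1, diff=0 [OK], height=0
  node 27: h_left=0, h_right=-1, diff=1 [OK], height=1
  node 11: h_left=1, h_right=1, diff=0 [OK], height=2
All nodes satisfy the balance condition.
Result: Balanced


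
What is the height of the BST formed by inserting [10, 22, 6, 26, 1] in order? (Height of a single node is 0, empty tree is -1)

Insertion order: [10, 22, 6, 26, 1]
Tree (level-order array): [10, 6, 22, 1, None, None, 26]
Compute height bottom-up (empty subtree = -1):
  height(1) = 1 + max(-1, -1) = 0
  height(6) = 1 + max(0, -1) = 1
  height(26) = 1 + max(-1, -1) = 0
  height(22) = 1 + max(-1, 0) = 1
  height(10) = 1 + max(1, 1) = 2
Height = 2


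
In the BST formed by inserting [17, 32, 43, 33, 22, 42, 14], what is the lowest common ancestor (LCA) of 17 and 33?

Tree insertion order: [17, 32, 43, 33, 22, 42, 14]
Tree (level-order array): [17, 14, 32, None, None, 22, 43, None, None, 33, None, None, 42]
In a BST, the LCA of p=17, q=33 is the first node v on the
root-to-leaf path with p <= v <= q (go left if both < v, right if both > v).
Walk from root:
  at 17: 17 <= 17 <= 33, this is the LCA
LCA = 17


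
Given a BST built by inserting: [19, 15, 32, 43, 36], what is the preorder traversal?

Tree insertion order: [19, 15, 32, 43, 36]
Tree (level-order array): [19, 15, 32, None, None, None, 43, 36]
Preorder traversal: [19, 15, 32, 43, 36]


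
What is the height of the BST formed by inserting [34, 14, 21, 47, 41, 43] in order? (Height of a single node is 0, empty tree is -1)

Insertion order: [34, 14, 21, 47, 41, 43]
Tree (level-order array): [34, 14, 47, None, 21, 41, None, None, None, None, 43]
Compute height bottom-up (empty subtree = -1):
  height(21) = 1 + max(-1, -1) = 0
  height(14) = 1 + max(-1, 0) = 1
  height(43) = 1 + max(-1, -1) = 0
  height(41) = 1 + max(-1, 0) = 1
  height(47) = 1 + max(1, -1) = 2
  height(34) = 1 + max(1, 2) = 3
Height = 3


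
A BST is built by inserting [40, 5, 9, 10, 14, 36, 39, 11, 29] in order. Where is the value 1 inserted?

Starting tree (level order): [40, 5, None, None, 9, None, 10, None, 14, 11, 36, None, None, 29, 39]
Insertion path: 40 -> 5
Result: insert 1 as left child of 5
Final tree (level order): [40, 5, None, 1, 9, None, None, None, 10, None, 14, 11, 36, None, None, 29, 39]
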